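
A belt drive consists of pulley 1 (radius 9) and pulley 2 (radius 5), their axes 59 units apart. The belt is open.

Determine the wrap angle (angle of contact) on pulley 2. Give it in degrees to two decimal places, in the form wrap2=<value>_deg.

wrap2=172.23_deg

open belt: β = asin((r2−r1)/C) = asin(-4/59) = -3.8874°
wrap1 = π − 2β = 187.7749°
wrap2 = π + 2β = 172.2251°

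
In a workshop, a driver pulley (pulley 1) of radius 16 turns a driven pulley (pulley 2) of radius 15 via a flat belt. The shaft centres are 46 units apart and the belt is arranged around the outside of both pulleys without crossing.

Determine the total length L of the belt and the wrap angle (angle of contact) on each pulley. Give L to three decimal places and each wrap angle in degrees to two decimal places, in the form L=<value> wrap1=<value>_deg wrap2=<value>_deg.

L=189.411 wrap1=182.49_deg wrap2=177.51_deg

open belt: β = asin((r2−r1)/C) = asin(-1/46) = -1.2457°
wrap1 = π − 2β = 182.4913°
wrap2 = π + 2β = 177.5087°
tangent length = C·cosβ = 45.9891
L = r1·wrap1 + r2·wrap2 + 2·C·cosβ = 16·3.1851 + 15·3.0981 + 2·45.9891 = 189.4111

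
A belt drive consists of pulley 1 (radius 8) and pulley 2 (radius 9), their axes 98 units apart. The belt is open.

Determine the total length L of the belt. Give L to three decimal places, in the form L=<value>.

L=249.417

open belt: β = asin((r2−r1)/C) = asin(1/98) = 0.5847°
wrap1 = π − 2β = 178.8307°
wrap2 = π + 2β = 181.1693°
tangent length = C·cosβ = 97.9949
L = r1·wrap1 + r2·wrap2 + 2·C·cosβ = 8·3.1212 + 9·3.1620 + 2·97.9949 = 249.4173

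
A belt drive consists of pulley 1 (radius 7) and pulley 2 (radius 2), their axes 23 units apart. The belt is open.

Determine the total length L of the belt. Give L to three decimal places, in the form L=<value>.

open belt: β = asin((r2−r1)/C) = asin(-5/23) = -12.5559°
wrap1 = π − 2β = 205.1117°
wrap2 = π + 2β = 154.8883°
tangent length = C·cosβ = 22.4499
L = r1·wrap1 + r2·wrap2 + 2·C·cosβ = 7·3.5799 + 2·2.7033 + 2·22.4499 = 75.3656

L=75.366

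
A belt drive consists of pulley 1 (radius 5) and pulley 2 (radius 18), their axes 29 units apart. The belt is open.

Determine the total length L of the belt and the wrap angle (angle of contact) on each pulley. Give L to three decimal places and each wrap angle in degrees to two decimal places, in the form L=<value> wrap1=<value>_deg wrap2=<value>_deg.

open belt: β = asin((r2−r1)/C) = asin(13/29) = 26.6331°
wrap1 = π − 2β = 126.7338°
wrap2 = π + 2β = 233.2662°
tangent length = C·cosβ = 25.9230
L = r1·wrap1 + r2·wrap2 + 2·C·cosβ = 5·2.2119 + 18·4.0713 + 2·25.9230 = 136.1883

L=136.188 wrap1=126.73_deg wrap2=233.27_deg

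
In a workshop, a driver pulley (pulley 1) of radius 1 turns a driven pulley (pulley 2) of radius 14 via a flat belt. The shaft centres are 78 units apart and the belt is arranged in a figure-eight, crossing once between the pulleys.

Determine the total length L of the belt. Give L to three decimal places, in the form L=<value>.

L=206.017

crossed belt: β = asin((r1+r2)/C) = asin(15/78) = 11.0875°
wrap1 = wrap2 = π + 2β = 202.1750°
tangent length = C·cosβ = 76.5441
L = (r1+r2)·wrap + 2·C·cosβ = 15·3.5286 + 2·76.5441 = 206.0175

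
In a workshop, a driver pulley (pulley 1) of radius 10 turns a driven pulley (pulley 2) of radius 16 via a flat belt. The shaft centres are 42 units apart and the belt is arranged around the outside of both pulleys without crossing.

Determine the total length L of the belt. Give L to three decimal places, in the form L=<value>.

L=166.540

open belt: β = asin((r2−r1)/C) = asin(6/42) = 8.2132°
wrap1 = π − 2β = 163.5736°
wrap2 = π + 2β = 196.4264°
tangent length = C·cosβ = 41.5692
L = r1·wrap1 + r2·wrap2 + 2·C·cosβ = 10·2.8549 + 16·3.4283 + 2·41.5692 = 166.5400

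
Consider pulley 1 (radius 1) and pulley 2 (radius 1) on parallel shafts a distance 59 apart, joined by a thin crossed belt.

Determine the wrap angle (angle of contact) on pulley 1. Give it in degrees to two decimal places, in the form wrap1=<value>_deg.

crossed belt: β = asin((r1+r2)/C) = asin(2/59) = 1.9426°
wrap1 = wrap2 = π + 2β = 183.8852°

wrap1=183.89_deg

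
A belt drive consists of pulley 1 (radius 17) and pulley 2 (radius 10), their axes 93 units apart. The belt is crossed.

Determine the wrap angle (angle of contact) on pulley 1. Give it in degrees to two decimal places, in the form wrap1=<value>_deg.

wrap1=213.75_deg

crossed belt: β = asin((r1+r2)/C) = asin(27/93) = 16.8773°
wrap1 = wrap2 = π + 2β = 213.7545°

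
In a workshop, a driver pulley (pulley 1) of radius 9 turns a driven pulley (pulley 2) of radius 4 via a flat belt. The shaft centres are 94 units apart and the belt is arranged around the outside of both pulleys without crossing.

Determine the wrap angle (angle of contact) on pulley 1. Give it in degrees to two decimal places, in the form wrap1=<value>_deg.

open belt: β = asin((r2−r1)/C) = asin(-5/94) = -3.0491°
wrap1 = π − 2β = 186.0982°
wrap2 = π + 2β = 173.9018°

wrap1=186.10_deg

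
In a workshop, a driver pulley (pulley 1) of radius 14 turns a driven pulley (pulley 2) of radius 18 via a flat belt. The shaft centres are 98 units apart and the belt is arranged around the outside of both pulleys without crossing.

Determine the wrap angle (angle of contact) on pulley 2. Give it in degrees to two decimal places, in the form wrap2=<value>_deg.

wrap2=184.68_deg

open belt: β = asin((r2−r1)/C) = asin(4/98) = 2.3393°
wrap1 = π − 2β = 175.3215°
wrap2 = π + 2β = 184.6785°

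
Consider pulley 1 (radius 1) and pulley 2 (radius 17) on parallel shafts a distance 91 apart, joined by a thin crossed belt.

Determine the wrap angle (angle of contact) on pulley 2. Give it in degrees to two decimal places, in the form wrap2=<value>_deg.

crossed belt: β = asin((r1+r2)/C) = asin(18/91) = 11.4085°
wrap1 = wrap2 = π + 2β = 202.8169°

wrap2=202.82_deg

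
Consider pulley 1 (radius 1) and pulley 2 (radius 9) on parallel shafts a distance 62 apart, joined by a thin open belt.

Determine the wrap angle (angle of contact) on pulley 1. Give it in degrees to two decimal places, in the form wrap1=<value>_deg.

open belt: β = asin((r2−r1)/C) = asin(8/62) = 7.4137°
wrap1 = π − 2β = 165.1727°
wrap2 = π + 2β = 194.8273°

wrap1=165.17_deg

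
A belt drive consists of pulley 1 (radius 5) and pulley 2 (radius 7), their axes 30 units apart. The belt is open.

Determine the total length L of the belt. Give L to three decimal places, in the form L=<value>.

L=97.832

open belt: β = asin((r2−r1)/C) = asin(2/30) = 3.8226°
wrap1 = π − 2β = 172.3549°
wrap2 = π + 2β = 187.6451°
tangent length = C·cosβ = 29.9333
L = r1·wrap1 + r2·wrap2 + 2·C·cosβ = 5·3.0082 + 7·3.2750 + 2·29.9333 = 97.8325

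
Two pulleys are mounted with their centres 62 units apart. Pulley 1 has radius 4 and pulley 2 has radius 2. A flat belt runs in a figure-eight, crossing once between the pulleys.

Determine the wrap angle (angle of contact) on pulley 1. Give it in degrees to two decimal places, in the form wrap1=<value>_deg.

crossed belt: β = asin((r1+r2)/C) = asin(6/62) = 5.5534°
wrap1 = wrap2 = π + 2β = 191.1069°

wrap1=191.11_deg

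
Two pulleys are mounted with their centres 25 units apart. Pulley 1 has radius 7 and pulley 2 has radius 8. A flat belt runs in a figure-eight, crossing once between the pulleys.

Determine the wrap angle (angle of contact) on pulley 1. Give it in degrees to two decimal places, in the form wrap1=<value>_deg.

crossed belt: β = asin((r1+r2)/C) = asin(15/25) = 36.8699°
wrap1 = wrap2 = π + 2β = 253.7398°

wrap1=253.74_deg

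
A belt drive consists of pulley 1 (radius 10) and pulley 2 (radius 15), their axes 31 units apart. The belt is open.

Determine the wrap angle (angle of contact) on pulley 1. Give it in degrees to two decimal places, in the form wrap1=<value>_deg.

wrap1=161.44_deg

open belt: β = asin((r2−r1)/C) = asin(5/31) = 9.2818°
wrap1 = π − 2β = 161.4364°
wrap2 = π + 2β = 198.5636°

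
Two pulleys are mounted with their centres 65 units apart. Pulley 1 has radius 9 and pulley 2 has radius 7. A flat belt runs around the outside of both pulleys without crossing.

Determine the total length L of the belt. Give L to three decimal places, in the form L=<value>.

open belt: β = asin((r2−r1)/C) = asin(-2/65) = -1.7632°
wrap1 = π − 2β = 183.5265°
wrap2 = π + 2β = 176.4735°
tangent length = C·cosβ = 64.9692
L = r1·wrap1 + r2·wrap2 + 2·C·cosβ = 9·3.2031 + 7·3.0800 + 2·64.9692 = 180.3270

L=180.327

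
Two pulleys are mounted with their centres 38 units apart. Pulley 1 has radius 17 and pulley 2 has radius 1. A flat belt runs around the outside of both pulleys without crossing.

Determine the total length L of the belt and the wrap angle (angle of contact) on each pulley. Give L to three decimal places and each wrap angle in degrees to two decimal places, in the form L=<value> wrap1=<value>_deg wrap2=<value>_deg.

L=139.391 wrap1=229.80_deg wrap2=130.20_deg

open belt: β = asin((r2−r1)/C) = asin(-16/38) = -24.9011°
wrap1 = π − 2β = 229.8021°
wrap2 = π + 2β = 130.1979°
tangent length = C·cosβ = 34.4674
L = r1·wrap1 + r2·wrap2 + 2·C·cosβ = 17·4.0108 + 1·2.2724 + 2·34.4674 = 139.3908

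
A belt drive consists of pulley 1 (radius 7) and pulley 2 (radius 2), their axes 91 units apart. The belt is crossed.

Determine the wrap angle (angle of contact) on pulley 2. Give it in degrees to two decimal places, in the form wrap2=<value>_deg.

crossed belt: β = asin((r1+r2)/C) = asin(9/91) = 5.6759°
wrap1 = wrap2 = π + 2β = 191.3518°

wrap2=191.35_deg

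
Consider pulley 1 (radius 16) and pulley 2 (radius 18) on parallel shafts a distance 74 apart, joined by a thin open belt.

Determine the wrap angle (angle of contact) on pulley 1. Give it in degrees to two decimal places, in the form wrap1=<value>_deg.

open belt: β = asin((r2−r1)/C) = asin(2/74) = 1.5487°
wrap1 = π − 2β = 176.9026°
wrap2 = π + 2β = 183.0974°

wrap1=176.90_deg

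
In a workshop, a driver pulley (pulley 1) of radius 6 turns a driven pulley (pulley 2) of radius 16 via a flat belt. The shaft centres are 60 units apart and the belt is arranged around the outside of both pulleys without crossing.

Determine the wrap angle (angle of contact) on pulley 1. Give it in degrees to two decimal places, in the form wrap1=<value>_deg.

open belt: β = asin((r2−r1)/C) = asin(10/60) = 9.5941°
wrap1 = π − 2β = 160.8119°
wrap2 = π + 2β = 199.1881°

wrap1=160.81_deg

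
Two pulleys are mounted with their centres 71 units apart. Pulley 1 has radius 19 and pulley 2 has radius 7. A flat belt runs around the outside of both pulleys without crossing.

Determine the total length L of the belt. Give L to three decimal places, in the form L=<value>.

open belt: β = asin((r2−r1)/C) = asin(-12/71) = -9.7305°
wrap1 = π − 2β = 199.4610°
wrap2 = π + 2β = 160.5390°
tangent length = C·cosβ = 69.9786
L = r1·wrap1 + r2·wrap2 + 2·C·cosβ = 19·3.4813 + 7·2.8019 + 2·69.9786 = 225.7144

L=225.714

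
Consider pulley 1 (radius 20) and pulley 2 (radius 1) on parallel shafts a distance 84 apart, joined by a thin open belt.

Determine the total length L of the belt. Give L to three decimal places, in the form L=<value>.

L=238.290

open belt: β = asin((r2−r1)/C) = asin(-19/84) = -13.0729°
wrap1 = π − 2β = 206.1458°
wrap2 = π + 2β = 153.8542°
tangent length = C·cosβ = 81.8230
L = r1·wrap1 + r2·wrap2 + 2·C·cosβ = 20·3.5979 + 1·2.6853 + 2·81.8230 = 238.2897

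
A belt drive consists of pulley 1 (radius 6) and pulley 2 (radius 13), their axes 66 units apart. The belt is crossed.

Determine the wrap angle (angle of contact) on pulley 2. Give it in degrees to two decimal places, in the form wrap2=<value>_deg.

crossed belt: β = asin((r1+r2)/C) = asin(19/66) = 16.7310°
wrap1 = wrap2 = π + 2β = 213.4620°

wrap2=213.46_deg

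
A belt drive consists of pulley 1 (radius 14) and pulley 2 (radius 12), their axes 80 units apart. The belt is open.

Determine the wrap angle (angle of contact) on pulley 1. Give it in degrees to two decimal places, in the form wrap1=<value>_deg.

wrap1=182.87_deg

open belt: β = asin((r2−r1)/C) = asin(-2/80) = -1.4325°
wrap1 = π − 2β = 182.8651°
wrap2 = π + 2β = 177.1349°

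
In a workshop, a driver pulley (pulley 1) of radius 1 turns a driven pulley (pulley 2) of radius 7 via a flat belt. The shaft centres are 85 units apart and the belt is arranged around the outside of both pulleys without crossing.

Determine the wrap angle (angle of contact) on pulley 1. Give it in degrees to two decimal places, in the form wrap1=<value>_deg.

wrap1=171.90_deg

open belt: β = asin((r2−r1)/C) = asin(6/85) = 4.0478°
wrap1 = π − 2β = 171.9045°
wrap2 = π + 2β = 188.0955°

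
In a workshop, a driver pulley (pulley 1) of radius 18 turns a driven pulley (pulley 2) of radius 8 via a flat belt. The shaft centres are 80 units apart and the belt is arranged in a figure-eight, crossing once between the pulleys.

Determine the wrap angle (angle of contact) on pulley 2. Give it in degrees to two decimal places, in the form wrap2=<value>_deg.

wrap2=217.93_deg

crossed belt: β = asin((r1+r2)/C) = asin(26/80) = 18.9656°
wrap1 = wrap2 = π + 2β = 217.9311°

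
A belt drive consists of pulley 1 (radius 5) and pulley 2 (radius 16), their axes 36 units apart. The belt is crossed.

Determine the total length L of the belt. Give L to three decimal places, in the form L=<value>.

crossed belt: β = asin((r1+r2)/C) = asin(21/36) = 35.6853°
wrap1 = wrap2 = π + 2β = 251.3707°
tangent length = C·cosβ = 29.2404
L = (r1+r2)·wrap + 2·C·cosβ = 21·4.3872 + 2·29.2404 = 150.6129

L=150.613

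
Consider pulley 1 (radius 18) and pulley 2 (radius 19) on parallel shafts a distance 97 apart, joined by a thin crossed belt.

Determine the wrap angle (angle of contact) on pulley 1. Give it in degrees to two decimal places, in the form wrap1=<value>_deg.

wrap1=224.85_deg

crossed belt: β = asin((r1+r2)/C) = asin(37/97) = 22.4231°
wrap1 = wrap2 = π + 2β = 224.8462°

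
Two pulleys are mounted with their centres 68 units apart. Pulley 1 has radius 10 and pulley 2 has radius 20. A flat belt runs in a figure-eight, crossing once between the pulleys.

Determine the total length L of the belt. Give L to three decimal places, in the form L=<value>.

crossed belt: β = asin((r1+r2)/C) = asin(30/68) = 26.1790°
wrap1 = wrap2 = π + 2β = 232.3579°
tangent length = C·cosβ = 61.0246
L = (r1+r2)·wrap + 2·C·cosβ = 30·4.0554 + 2·61.0246 = 243.7115

L=243.712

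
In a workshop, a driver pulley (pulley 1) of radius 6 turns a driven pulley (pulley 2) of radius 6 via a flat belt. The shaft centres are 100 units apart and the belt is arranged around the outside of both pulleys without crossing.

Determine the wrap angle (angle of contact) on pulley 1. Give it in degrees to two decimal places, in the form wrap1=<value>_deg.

wrap1=180.00_deg

open belt: β = asin((r2−r1)/C) = asin(0/100) = 0.0000°
wrap1 = π − 2β = 180.0000°
wrap2 = π + 2β = 180.0000°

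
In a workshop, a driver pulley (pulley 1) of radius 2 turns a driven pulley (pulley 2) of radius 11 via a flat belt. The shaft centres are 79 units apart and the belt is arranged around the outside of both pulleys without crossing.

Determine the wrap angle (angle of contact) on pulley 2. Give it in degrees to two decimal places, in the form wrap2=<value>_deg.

open belt: β = asin((r2−r1)/C) = asin(9/79) = 6.5416°
wrap1 = π − 2β = 166.9169°
wrap2 = π + 2β = 193.0831°

wrap2=193.08_deg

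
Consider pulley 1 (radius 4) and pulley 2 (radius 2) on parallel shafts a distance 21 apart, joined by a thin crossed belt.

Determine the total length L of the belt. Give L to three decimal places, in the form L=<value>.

crossed belt: β = asin((r1+r2)/C) = asin(6/21) = 16.6015°
wrap1 = wrap2 = π + 2β = 213.2031°
tangent length = C·cosβ = 20.1246
L = (r1+r2)·wrap + 2·C·cosβ = 6·3.7211 + 2·20.1246 = 62.5758

L=62.576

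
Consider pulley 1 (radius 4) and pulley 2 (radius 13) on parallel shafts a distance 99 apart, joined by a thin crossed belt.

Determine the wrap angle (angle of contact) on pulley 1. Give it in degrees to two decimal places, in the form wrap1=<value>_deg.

crossed belt: β = asin((r1+r2)/C) = asin(17/99) = 9.8877°
wrap1 = wrap2 = π + 2β = 199.7753°

wrap1=199.78_deg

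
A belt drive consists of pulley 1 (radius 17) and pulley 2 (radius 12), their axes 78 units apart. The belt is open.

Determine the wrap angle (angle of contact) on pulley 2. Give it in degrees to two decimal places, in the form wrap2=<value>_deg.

wrap2=172.65_deg

open belt: β = asin((r2−r1)/C) = asin(-5/78) = -3.6753°
wrap1 = π − 2β = 187.3507°
wrap2 = π + 2β = 172.6493°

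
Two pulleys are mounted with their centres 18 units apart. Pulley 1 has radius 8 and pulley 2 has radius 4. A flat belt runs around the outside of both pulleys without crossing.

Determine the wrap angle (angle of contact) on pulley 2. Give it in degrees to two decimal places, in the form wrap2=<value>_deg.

open belt: β = asin((r2−r1)/C) = asin(-4/18) = -12.8396°
wrap1 = π − 2β = 205.6792°
wrap2 = π + 2β = 154.3208°

wrap2=154.32_deg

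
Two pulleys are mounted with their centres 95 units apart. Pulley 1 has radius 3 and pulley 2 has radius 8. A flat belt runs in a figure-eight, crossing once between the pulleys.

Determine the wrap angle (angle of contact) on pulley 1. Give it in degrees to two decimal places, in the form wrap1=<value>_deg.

wrap1=193.30_deg

crossed belt: β = asin((r1+r2)/C) = asin(11/95) = 6.6492°
wrap1 = wrap2 = π + 2β = 193.2983°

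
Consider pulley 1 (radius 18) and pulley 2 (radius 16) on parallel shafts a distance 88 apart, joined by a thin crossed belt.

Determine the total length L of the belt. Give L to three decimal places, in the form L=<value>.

crossed belt: β = asin((r1+r2)/C) = asin(34/88) = 22.7284°
wrap1 = wrap2 = π + 2β = 225.4568°
tangent length = C·cosβ = 81.1665
L = (r1+r2)·wrap + 2·C·cosβ = 34·3.9350 + 2·81.1665 = 296.1218

L=296.122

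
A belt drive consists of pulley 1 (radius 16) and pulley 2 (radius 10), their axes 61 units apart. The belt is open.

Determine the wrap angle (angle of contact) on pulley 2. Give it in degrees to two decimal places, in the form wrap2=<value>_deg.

open belt: β = asin((r2−r1)/C) = asin(-6/61) = -5.6448°
wrap1 = π − 2β = 191.2896°
wrap2 = π + 2β = 168.7104°

wrap2=168.71_deg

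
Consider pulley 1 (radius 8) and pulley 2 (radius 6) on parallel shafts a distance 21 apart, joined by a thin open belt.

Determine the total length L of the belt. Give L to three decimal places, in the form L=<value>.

open belt: β = asin((r2−r1)/C) = asin(-2/21) = -5.4650°
wrap1 = π − 2β = 190.9300°
wrap2 = π + 2β = 169.0700°
tangent length = C·cosβ = 20.9045
L = r1·wrap1 + r2·wrap2 + 2·C·cosβ = 8·3.3324 + 6·2.9508 + 2·20.9045 = 86.1729

L=86.173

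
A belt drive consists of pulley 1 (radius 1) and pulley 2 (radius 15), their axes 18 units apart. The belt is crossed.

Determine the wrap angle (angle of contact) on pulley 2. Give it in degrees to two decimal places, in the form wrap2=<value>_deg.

wrap2=305.47_deg

crossed belt: β = asin((r1+r2)/C) = asin(16/18) = 62.7340°
wrap1 = wrap2 = π + 2β = 305.4679°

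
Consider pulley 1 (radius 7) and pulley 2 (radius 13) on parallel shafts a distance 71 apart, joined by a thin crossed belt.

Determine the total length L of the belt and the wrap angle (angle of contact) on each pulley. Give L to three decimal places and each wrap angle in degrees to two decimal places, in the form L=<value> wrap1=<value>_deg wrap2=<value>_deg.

L=210.504 wrap1=212.72_deg wrap2=212.72_deg

crossed belt: β = asin((r1+r2)/C) = asin(20/71) = 16.3611°
wrap1 = wrap2 = π + 2β = 212.7222°
tangent length = C·cosβ = 68.1249
L = (r1+r2)·wrap + 2·C·cosβ = 20·3.7127 + 2·68.1249 = 210.5038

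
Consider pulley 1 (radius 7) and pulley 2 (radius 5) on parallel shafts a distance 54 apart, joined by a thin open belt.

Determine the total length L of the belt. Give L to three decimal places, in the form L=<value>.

L=145.773

open belt: β = asin((r2−r1)/C) = asin(-2/54) = -2.1226°
wrap1 = π − 2β = 184.2451°
wrap2 = π + 2β = 175.7549°
tangent length = C·cosβ = 53.9630
L = r1·wrap1 + r2·wrap2 + 2·C·cosβ = 7·3.2157 + 5·3.0675 + 2·53.9630 = 145.7732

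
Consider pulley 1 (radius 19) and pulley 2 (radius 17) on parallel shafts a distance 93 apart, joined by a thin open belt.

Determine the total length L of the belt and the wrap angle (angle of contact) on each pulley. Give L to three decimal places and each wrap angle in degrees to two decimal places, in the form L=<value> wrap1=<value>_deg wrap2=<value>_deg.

L=299.140 wrap1=182.46_deg wrap2=177.54_deg

open belt: β = asin((r2−r1)/C) = asin(-2/93) = -1.2323°
wrap1 = π − 2β = 182.4645°
wrap2 = π + 2β = 177.5355°
tangent length = C·cosβ = 92.9785
L = r1·wrap1 + r2·wrap2 + 2·C·cosβ = 19·3.1846 + 17·3.0986 + 2·92.9785 = 299.1403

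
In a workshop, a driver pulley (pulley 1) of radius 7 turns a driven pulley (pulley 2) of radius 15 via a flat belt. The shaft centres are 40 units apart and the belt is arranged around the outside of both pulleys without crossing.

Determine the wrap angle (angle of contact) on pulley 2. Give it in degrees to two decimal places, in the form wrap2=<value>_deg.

wrap2=203.07_deg

open belt: β = asin((r2−r1)/C) = asin(8/40) = 11.5370°
wrap1 = π − 2β = 156.9261°
wrap2 = π + 2β = 203.0739°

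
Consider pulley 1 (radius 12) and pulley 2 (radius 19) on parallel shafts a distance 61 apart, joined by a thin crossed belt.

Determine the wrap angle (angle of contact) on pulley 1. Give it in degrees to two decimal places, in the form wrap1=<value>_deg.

wrap1=241.09_deg

crossed belt: β = asin((r1+r2)/C) = asin(31/61) = 30.5438°
wrap1 = wrap2 = π + 2β = 241.0876°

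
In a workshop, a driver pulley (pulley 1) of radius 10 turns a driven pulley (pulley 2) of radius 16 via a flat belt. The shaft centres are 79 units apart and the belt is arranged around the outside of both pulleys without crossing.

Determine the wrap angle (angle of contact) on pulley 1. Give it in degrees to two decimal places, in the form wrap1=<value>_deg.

wrap1=171.29_deg

open belt: β = asin((r2−r1)/C) = asin(6/79) = 4.3558°
wrap1 = π − 2β = 171.2885°
wrap2 = π + 2β = 188.7115°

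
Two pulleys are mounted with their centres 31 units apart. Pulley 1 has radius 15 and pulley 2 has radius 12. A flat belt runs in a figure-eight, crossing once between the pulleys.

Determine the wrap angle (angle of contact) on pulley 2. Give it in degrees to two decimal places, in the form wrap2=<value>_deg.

crossed belt: β = asin((r1+r2)/C) = asin(27/31) = 60.5713°
wrap1 = wrap2 = π + 2β = 301.1426°

wrap2=301.14_deg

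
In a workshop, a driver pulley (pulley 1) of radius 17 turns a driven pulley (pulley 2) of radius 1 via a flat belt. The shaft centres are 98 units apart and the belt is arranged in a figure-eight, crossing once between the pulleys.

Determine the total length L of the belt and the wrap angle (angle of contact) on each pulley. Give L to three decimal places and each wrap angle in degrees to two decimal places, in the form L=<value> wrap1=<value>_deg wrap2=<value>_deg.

crossed belt: β = asin((r1+r2)/C) = asin(18/98) = 10.5838°
wrap1 = wrap2 = π + 2β = 201.1676°
tangent length = C·cosβ = 96.3328
L = (r1+r2)·wrap + 2·C·cosβ = 18·3.5110 + 2·96.3328 = 255.8642

L=255.864 wrap1=201.17_deg wrap2=201.17_deg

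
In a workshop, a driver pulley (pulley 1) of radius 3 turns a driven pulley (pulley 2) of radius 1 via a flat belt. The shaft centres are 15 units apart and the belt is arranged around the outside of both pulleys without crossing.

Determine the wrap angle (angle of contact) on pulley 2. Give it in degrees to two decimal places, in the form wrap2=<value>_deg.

open belt: β = asin((r2−r1)/C) = asin(-2/15) = -7.6623°
wrap1 = π − 2β = 195.3245°
wrap2 = π + 2β = 164.6755°

wrap2=164.68_deg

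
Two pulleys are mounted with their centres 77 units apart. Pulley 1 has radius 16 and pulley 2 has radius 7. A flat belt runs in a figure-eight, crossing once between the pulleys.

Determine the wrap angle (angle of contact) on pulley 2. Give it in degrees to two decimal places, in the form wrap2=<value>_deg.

crossed belt: β = asin((r1+r2)/C) = asin(23/77) = 17.3796°
wrap1 = wrap2 = π + 2β = 214.7592°

wrap2=214.76_deg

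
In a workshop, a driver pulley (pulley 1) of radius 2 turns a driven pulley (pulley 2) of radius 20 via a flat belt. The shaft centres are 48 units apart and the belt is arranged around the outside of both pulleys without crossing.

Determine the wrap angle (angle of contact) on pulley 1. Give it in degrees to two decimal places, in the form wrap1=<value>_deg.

wrap1=135.95_deg

open belt: β = asin((r2−r1)/C) = asin(18/48) = 22.0243°
wrap1 = π − 2β = 135.9514°
wrap2 = π + 2β = 224.0486°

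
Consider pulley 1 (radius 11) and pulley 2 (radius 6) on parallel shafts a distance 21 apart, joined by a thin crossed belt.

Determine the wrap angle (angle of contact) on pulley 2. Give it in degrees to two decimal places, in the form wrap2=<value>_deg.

wrap2=288.10_deg

crossed belt: β = asin((r1+r2)/C) = asin(17/21) = 54.0494°
wrap1 = wrap2 = π + 2β = 288.0989°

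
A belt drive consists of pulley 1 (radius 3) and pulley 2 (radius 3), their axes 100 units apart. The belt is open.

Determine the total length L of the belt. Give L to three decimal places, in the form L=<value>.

open belt: β = asin((r2−r1)/C) = asin(0/100) = 0.0000°
wrap1 = π − 2β = 180.0000°
wrap2 = π + 2β = 180.0000°
tangent length = C·cosβ = 100.0000
L = r1·wrap1 + r2·wrap2 + 2·C·cosβ = 3·3.1416 + 3·3.1416 + 2·100.0000 = 218.8496

L=218.850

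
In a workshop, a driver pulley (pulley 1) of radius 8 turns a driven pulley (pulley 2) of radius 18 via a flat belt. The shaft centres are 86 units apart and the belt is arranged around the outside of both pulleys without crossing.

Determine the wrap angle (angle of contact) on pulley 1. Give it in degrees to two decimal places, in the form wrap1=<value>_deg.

open belt: β = asin((r2−r1)/C) = asin(10/86) = 6.6774°
wrap1 = π − 2β = 166.6452°
wrap2 = π + 2β = 193.3548°

wrap1=166.65_deg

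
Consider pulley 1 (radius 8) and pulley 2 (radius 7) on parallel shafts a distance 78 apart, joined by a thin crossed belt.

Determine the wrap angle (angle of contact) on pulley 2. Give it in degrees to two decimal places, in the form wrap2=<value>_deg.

crossed belt: β = asin((r1+r2)/C) = asin(15/78) = 11.0875°
wrap1 = wrap2 = π + 2β = 202.1750°

wrap2=202.17_deg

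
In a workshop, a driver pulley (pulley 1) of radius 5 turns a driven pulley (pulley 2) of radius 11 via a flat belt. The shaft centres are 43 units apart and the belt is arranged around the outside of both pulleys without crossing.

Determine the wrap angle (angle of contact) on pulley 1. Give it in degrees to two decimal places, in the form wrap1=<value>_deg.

wrap1=163.96_deg

open belt: β = asin((r2−r1)/C) = asin(6/43) = 8.0209°
wrap1 = π − 2β = 163.9581°
wrap2 = π + 2β = 196.0419°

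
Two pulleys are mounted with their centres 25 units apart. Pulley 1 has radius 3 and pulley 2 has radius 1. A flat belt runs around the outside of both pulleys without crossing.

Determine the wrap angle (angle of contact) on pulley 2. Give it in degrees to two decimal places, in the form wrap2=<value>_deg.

open belt: β = asin((r2−r1)/C) = asin(-2/25) = -4.5886°
wrap1 = π − 2β = 189.1771°
wrap2 = π + 2β = 170.8229°

wrap2=170.82_deg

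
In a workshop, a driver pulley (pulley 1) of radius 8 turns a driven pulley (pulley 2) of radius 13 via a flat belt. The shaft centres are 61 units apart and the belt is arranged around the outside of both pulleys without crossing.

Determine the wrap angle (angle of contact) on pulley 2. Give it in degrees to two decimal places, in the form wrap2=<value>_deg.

wrap2=189.40_deg

open belt: β = asin((r2−r1)/C) = asin(5/61) = 4.7017°
wrap1 = π − 2β = 170.5967°
wrap2 = π + 2β = 189.4033°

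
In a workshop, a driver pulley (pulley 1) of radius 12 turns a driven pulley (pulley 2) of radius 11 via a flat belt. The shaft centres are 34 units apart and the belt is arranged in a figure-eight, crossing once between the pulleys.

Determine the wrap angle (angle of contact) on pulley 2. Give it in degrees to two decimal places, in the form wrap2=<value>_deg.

wrap2=265.14_deg

crossed belt: β = asin((r1+r2)/C) = asin(23/34) = 42.5685°
wrap1 = wrap2 = π + 2β = 265.1369°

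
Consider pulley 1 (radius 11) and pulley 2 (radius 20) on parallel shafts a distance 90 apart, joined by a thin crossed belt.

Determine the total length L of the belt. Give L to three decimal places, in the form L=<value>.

L=288.177

crossed belt: β = asin((r1+r2)/C) = asin(31/90) = 20.1479°
wrap1 = wrap2 = π + 2β = 220.2958°
tangent length = C·cosβ = 84.4926
L = (r1+r2)·wrap + 2·C·cosβ = 31·3.8449 + 2·84.4926 = 288.1767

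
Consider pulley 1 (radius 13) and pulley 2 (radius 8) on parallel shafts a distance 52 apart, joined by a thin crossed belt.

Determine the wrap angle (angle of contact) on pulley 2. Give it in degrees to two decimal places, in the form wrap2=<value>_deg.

crossed belt: β = asin((r1+r2)/C) = asin(21/52) = 23.8188°
wrap1 = wrap2 = π + 2β = 227.6377°

wrap2=227.64_deg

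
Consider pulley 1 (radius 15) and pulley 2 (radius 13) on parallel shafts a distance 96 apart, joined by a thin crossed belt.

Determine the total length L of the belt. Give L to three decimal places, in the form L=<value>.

L=288.191

crossed belt: β = asin((r1+r2)/C) = asin(28/96) = 16.9578°
wrap1 = wrap2 = π + 2β = 213.9155°
tangent length = C·cosβ = 91.8259
L = (r1+r2)·wrap + 2·C·cosβ = 28·3.7335 + 2·91.8259 = 288.1907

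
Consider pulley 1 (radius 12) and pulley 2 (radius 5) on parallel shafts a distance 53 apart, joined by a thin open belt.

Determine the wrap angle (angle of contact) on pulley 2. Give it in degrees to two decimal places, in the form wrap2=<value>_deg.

wrap2=164.82_deg

open belt: β = asin((r2−r1)/C) = asin(-7/53) = -7.5895°
wrap1 = π − 2β = 195.1791°
wrap2 = π + 2β = 164.8209°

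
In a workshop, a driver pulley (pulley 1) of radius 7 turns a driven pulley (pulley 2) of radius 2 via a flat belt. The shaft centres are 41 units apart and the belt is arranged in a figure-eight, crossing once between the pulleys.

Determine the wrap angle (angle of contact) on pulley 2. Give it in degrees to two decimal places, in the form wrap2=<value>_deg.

wrap2=205.36_deg

crossed belt: β = asin((r1+r2)/C) = asin(9/41) = 12.6804°
wrap1 = wrap2 = π + 2β = 205.3608°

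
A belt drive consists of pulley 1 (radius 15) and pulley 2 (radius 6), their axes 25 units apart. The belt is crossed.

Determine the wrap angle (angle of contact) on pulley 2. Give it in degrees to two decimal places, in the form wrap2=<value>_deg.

crossed belt: β = asin((r1+r2)/C) = asin(21/25) = 57.1401°
wrap1 = wrap2 = π + 2β = 294.2802°

wrap2=294.28_deg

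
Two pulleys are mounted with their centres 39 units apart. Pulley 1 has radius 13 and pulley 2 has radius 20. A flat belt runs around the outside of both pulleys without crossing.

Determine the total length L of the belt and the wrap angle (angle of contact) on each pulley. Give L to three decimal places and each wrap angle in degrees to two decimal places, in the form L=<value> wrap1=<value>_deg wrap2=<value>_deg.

L=182.932 wrap1=159.32_deg wrap2=200.68_deg

open belt: β = asin((r2−r1)/C) = asin(7/39) = 10.3399°
wrap1 = π − 2β = 159.3202°
wrap2 = π + 2β = 200.6798°
tangent length = C·cosβ = 38.3667
L = r1·wrap1 + r2·wrap2 + 2·C·cosβ = 13·2.7807 + 20·3.5025 + 2·38.3667 = 182.9324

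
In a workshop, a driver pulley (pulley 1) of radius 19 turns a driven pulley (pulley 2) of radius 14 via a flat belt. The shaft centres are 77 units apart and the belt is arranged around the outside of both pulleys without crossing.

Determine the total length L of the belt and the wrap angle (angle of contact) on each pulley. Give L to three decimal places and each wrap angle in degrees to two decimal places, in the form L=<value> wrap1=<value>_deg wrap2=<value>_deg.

open belt: β = asin((r2−r1)/C) = asin(-5/77) = -3.7231°
wrap1 = π − 2β = 187.4462°
wrap2 = π + 2β = 172.5538°
tangent length = C·cosβ = 76.8375
L = r1·wrap1 + r2·wrap2 + 2·C·cosβ = 19·3.2716 + 14·3.0116 + 2·76.8375 = 257.9973

L=257.997 wrap1=187.45_deg wrap2=172.55_deg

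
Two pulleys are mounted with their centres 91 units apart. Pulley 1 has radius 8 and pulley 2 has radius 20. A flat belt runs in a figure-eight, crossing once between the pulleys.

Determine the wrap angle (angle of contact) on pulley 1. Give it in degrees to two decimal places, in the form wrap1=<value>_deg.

crossed belt: β = asin((r1+r2)/C) = asin(28/91) = 17.9202°
wrap1 = wrap2 = π + 2β = 215.8404°

wrap1=215.84_deg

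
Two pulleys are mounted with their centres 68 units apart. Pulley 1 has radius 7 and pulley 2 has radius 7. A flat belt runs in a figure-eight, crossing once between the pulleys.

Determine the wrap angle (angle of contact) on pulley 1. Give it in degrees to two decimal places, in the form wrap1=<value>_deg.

wrap1=203.76_deg

crossed belt: β = asin((r1+r2)/C) = asin(14/68) = 11.8812°
wrap1 = wrap2 = π + 2β = 203.7623°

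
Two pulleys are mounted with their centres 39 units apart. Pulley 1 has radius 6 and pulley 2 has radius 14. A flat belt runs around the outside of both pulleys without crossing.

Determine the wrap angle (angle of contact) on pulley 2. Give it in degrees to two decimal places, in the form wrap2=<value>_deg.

wrap2=203.67_deg

open belt: β = asin((r2−r1)/C) = asin(8/39) = 11.8370°
wrap1 = π − 2β = 156.3260°
wrap2 = π + 2β = 203.6740°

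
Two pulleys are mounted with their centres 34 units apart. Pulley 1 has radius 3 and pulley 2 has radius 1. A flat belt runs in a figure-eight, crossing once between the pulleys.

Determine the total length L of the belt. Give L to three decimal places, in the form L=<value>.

L=81.038

crossed belt: β = asin((r1+r2)/C) = asin(4/34) = 6.7563°
wrap1 = wrap2 = π + 2β = 193.5127°
tangent length = C·cosβ = 33.7639
L = (r1+r2)·wrap + 2·C·cosβ = 4·3.3774 + 2·33.7639 = 81.0375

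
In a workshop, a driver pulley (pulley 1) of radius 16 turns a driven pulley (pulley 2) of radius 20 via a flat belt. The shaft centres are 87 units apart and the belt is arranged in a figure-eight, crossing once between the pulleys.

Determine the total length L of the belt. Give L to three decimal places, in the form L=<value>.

crossed belt: β = asin((r1+r2)/C) = asin(36/87) = 24.4433°
wrap1 = wrap2 = π + 2β = 228.8867°
tangent length = C·cosβ = 79.2023
L = (r1+r2)·wrap + 2·C·cosβ = 36·3.9948 + 2·79.2023 = 302.2183

L=302.218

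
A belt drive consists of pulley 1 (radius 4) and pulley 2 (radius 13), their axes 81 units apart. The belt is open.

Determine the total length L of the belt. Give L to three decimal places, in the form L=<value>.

open belt: β = asin((r2−r1)/C) = asin(9/81) = 6.3794°
wrap1 = π − 2β = 167.2413°
wrap2 = π + 2β = 192.7587°
tangent length = C·cosβ = 80.4984
L = r1·wrap1 + r2·wrap2 + 2·C·cosβ = 4·2.9189 + 13·3.3643 + 2·80.4984 = 216.4081

L=216.408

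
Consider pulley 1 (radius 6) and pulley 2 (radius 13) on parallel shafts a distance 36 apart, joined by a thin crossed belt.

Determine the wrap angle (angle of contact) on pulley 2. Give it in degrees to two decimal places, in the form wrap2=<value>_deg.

wrap2=243.71_deg

crossed belt: β = asin((r1+r2)/C) = asin(19/36) = 31.8554°
wrap1 = wrap2 = π + 2β = 243.7109°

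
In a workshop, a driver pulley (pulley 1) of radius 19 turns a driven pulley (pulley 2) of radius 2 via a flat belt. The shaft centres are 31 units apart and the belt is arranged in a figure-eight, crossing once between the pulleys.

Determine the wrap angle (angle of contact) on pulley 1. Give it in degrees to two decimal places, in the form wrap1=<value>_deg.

crossed belt: β = asin((r1+r2)/C) = asin(21/31) = 42.6423°
wrap1 = wrap2 = π + 2β = 265.2846°

wrap1=265.28_deg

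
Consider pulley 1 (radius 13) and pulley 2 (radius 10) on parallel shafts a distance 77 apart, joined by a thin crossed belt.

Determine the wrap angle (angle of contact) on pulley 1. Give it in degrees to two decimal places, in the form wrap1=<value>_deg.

crossed belt: β = asin((r1+r2)/C) = asin(23/77) = 17.3796°
wrap1 = wrap2 = π + 2β = 214.7592°

wrap1=214.76_deg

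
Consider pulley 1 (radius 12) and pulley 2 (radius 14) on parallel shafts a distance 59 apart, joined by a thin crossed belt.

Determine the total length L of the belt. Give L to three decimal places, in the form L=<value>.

crossed belt: β = asin((r1+r2)/C) = asin(26/59) = 26.1471°
wrap1 = wrap2 = π + 2β = 232.2943°
tangent length = C·cosβ = 52.9623
L = (r1+r2)·wrap + 2·C·cosβ = 26·4.0543 + 2·52.9623 = 211.3363

L=211.336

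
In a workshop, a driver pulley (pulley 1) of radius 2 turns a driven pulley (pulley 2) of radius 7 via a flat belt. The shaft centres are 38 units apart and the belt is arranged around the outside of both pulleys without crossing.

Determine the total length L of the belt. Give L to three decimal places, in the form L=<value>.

open belt: β = asin((r2−r1)/C) = asin(5/38) = 7.5608°
wrap1 = π − 2β = 164.8783°
wrap2 = π + 2β = 195.1217°
tangent length = C·cosβ = 37.6696
L = r1·wrap1 + r2·wrap2 + 2·C·cosβ = 2·2.8777 + 7·3.4055 + 2·37.6696 = 104.9332

L=104.933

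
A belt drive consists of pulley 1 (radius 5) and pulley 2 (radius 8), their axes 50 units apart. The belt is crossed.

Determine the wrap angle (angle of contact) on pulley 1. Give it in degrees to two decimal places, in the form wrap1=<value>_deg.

wrap1=210.14_deg

crossed belt: β = asin((r1+r2)/C) = asin(13/50) = 15.0701°
wrap1 = wrap2 = π + 2β = 210.1401°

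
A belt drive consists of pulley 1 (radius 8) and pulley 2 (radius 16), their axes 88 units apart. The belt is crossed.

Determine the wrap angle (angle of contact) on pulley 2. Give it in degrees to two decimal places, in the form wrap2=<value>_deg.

wrap2=211.65_deg

crossed belt: β = asin((r1+r2)/C) = asin(24/88) = 15.8266°
wrap1 = wrap2 = π + 2β = 211.6532°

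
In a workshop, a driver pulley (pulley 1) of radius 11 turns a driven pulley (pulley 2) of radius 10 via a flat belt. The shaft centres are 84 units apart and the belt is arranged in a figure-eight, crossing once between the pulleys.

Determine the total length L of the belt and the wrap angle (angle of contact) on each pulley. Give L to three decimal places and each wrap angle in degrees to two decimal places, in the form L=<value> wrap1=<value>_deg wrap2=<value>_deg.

L=239.251 wrap1=208.96_deg wrap2=208.96_deg

crossed belt: β = asin((r1+r2)/C) = asin(21/84) = 14.4775°
wrap1 = wrap2 = π + 2β = 208.9550°
tangent length = C·cosβ = 81.3327
L = (r1+r2)·wrap + 2·C·cosβ = 21·3.6470 + 2·81.3327 = 239.2513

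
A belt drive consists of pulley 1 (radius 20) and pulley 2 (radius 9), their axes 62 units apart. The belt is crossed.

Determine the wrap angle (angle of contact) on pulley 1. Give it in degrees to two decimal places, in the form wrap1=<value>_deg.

wrap1=235.78_deg

crossed belt: β = asin((r1+r2)/C) = asin(29/62) = 27.8878°
wrap1 = wrap2 = π + 2β = 235.7756°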